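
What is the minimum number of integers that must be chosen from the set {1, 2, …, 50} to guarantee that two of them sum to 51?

Partition {1, …, 50} into 25 pairs: {1,50}, {2,49}, …, {25,26}.
Choosing 25 integers — say the integers 1 through 25 — takes one from each pair and avoids the property.
Choosing 26 forces two into the same pair by pigeonhole, and those sum to 51. So 26.

26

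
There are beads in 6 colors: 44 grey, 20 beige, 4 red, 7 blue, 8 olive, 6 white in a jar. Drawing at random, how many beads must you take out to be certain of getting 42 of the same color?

In the worst case we take at most 41 of each color, but all 20 beige, all 4 red, all 7 blue, all 8 olive, and all 6 white (fewer than 41), giving 41 + 20 + 4 + 7 + 8 + 6 = 86.
One more bead then forces some color to 42, so 86 + 1 = 87.

87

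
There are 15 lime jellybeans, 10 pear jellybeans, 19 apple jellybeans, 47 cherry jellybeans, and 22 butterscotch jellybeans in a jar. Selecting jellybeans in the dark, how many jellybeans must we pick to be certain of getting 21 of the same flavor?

85

In the worst case we take at most 20 of each flavor, but all 15 lime, all 10 pear, and all 19 apple (fewer than 20), giving 15 + 10 + 19 + 20 + 20 = 84.
One more jellybean then forces some flavor to 21, so 84 + 1 = 85.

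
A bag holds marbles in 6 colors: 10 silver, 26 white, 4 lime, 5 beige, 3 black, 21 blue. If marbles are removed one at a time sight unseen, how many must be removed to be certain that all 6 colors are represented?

67

The hardest color to obtain is black: we could draw every other marble first — 69 − 3 = 66 marbles — without a single black one.
The next draw must be black, so 66 + 1 = 67.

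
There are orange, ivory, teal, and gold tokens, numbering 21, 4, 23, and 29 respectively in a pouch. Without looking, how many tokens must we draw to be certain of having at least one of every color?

74

The hardest color to obtain is ivory: we could draw every other token first — 77 − 4 = 73 tokens — without a single ivory one.
The next draw must be ivory, so 73 + 1 = 74.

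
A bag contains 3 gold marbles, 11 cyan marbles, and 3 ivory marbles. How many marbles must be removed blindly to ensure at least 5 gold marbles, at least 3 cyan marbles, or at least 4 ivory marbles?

The worst case stops just short of every target: all 3 gold, 2 cyan, 3 ivory — 3 + 2 + 3 = 8 marbles.
One more marble must push some color to its target, so 8 + 1 = 9.

9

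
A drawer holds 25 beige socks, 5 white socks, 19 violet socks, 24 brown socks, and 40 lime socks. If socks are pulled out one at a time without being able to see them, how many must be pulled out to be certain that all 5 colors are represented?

109

The hardest color to obtain is white: we could draw every other sock first — 113 − 5 = 108 socks — without a single white one.
The next draw must be white, so 108 + 1 = 109.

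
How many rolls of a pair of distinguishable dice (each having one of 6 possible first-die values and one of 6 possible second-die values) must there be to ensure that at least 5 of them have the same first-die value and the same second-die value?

There are 6 × 6 = 36 (first-die value, second-die value) combinations acting as pigeonholes.
With 36 × 4 = 144 rolls of a pair of distinguishable dice we could place exactly 4 in each, with no (first-die value, second-die value) pair reaching 5.
One more forces some (first-die value, second-die value) pair to hold 5, so 144 + 1 = 145.

145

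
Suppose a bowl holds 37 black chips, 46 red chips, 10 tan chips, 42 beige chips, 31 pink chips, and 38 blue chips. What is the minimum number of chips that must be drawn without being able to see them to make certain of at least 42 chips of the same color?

In the worst case we take at most 41 of each color, but all 37 black, all 10 tan, all 31 pink, and all 38 blue (fewer than 41), giving 37 + 41 + 10 + 41 + 31 + 38 = 198.
One more chip then forces some color to 42, so 198 + 1 = 199.

199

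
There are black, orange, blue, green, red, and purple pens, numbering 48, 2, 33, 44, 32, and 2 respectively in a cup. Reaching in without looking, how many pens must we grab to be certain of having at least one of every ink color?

160

The hardest ink color to obtain is orange: we could draw every other pen first — 161 − 2 = 159 pens — without a single orange one.
The next draw must be orange, so 159 + 1 = 160.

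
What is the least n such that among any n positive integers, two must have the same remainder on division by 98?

99

Use the pigeonhole principle on residue classes: two integers differ by a multiple of 98 exactly when they share a remainder mod 98.
There are 98 residue classes mod 98, so 98 integers can all lie in distinct classes.
One more integer must repeat a residue, giving a difference divisible by 98. So n = 98 + 1 = 99.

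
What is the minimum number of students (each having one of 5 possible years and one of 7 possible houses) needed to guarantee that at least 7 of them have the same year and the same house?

211

There are 5 × 7 = 35 (year, house) combinations acting as pigeonholes.
With 35 × 6 = 210 students we could place exactly 6 in each, with no (year, house) pair reaching 7.
One more forces some (year, house) pair to hold 7, so 210 + 1 = 211.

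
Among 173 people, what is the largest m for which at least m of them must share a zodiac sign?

15

The 173 people fall into 12 zodiac signs.
If each of the 12 zodiac signs held at most 14, the total would be at most 12 × 14 = 168 < 173, a contradiction.
So at least one holds ⌈173/12⌉ = 15.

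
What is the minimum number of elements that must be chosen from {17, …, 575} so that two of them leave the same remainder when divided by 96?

Use the pigeonhole principle on residue classes: group the integers by remainder mod 96; there are 96 residue classes, each nonempty in this range.
Choosing one from each class (96 integers) avoids any shared remainder.
One more choice must repeat a class, so two differ by a multiple of 96. Hence 96 + 1 = 97.

97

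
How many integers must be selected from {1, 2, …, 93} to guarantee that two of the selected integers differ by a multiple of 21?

22

Use the pigeonhole principle on residue classes: group the integers by remainder mod 21; there are 21 residue classes, each nonempty in this range.
Choosing one from each class (21 integers) avoids any shared remainder.
One more choice must repeat a class, so two differ by a multiple of 21. Hence 21 + 1 = 22.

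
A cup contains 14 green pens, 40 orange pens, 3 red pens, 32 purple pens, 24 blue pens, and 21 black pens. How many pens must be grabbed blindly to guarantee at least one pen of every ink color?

The hardest ink color to obtain is red: we could draw every other pen first — 134 − 3 = 131 pens — without a single red one.
The next draw must be red, so 131 + 1 = 132.

132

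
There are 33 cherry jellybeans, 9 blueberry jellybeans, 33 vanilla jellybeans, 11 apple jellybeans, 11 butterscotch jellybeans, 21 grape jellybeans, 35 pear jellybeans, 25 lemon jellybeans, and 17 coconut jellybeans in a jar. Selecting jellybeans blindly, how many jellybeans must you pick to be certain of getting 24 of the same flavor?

Treat the 9 flavors as pigeonholes.
In the worst case we take at most 23 of each flavor, but all 9 blueberry, all 11 apple, all 11 butterscotch, all 21 grape, and all 17 coconut (fewer than 23), giving 23 + 9 + 23 + 11 + 11 + 21 + 23 + 23 + 17 = 161.
One more jellybean then forces some flavor to 24, so 161 + 1 = 162.

162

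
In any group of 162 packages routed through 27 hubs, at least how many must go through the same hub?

The 162 packages fall into 27 hubs.
If each of the 27 hubs held at most 5, the total would be at most 27 × 5 = 135 < 162, a contradiction.
So at least one holds ⌈162/27⌉ = 6.

6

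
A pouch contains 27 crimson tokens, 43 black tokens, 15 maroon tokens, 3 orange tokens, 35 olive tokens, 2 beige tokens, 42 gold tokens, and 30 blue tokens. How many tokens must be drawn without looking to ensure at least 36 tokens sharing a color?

183

In the worst case we take at most 35 of each color, but all 27 crimson, all 15 maroon, all 3 orange, all 2 beige, and all 30 blue (fewer than 35), giving 27 + 35 + 15 + 3 + 35 + 2 + 35 + 30 = 182.
One more token then forces some color to 36, so 182 + 1 = 183.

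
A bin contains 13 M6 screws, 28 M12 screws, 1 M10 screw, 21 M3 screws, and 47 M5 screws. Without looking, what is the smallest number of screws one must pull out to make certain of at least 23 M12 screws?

The worst case draws every non-M12 screw first: 13 + 1 + 21 + 47 = 82.
The next 23 draws are then forced to be M12, giving 82 + 23 = 105.

105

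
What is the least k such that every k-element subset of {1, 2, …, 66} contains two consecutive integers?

Partition {1, …, 66} into 33 pairs: {1,2}, {3,4}, …, {65,66}.
Choosing 33 integers — say the 33 even numbers 2, 4, …, 66 — takes one from each pair and avoids the property.
Choosing 34 forces two into the same pair by pigeonhole, and those are consecutive. So 34.

34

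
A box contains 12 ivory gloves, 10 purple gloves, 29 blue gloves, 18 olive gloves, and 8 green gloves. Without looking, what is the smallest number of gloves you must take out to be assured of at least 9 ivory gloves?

74

The worst case draws every non-ivory glove first: 10 + 29 + 18 + 8 = 65.
The next 9 draws are then forced to be ivory, giving 65 + 9 = 74.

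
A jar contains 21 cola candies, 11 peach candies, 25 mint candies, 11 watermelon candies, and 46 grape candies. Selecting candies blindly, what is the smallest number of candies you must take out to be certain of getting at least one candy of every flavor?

The hardest flavor to obtain is peach: we could draw every other candy first — 114 − 11 = 103 candies — without a single peach one.
The next draw must be peach, so 103 + 1 = 104.

104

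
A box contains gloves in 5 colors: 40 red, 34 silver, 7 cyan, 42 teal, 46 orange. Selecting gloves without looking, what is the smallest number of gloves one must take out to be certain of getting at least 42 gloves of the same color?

164

In the worst case we take at most 41 of each color, but all 40 red, all 34 silver, and all 7 cyan (fewer than 41), giving 40 + 34 + 7 + 41 + 41 = 163.
One more glove then forces some color to 42, so 163 + 1 = 164.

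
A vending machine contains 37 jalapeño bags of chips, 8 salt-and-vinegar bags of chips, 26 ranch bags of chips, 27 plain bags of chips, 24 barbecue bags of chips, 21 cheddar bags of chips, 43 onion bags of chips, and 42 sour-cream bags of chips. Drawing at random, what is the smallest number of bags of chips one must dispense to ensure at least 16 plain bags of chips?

217

The worst case draws every non-plain bag of chips first: 37 + 8 + 26 + 24 + 21 + 43 + 42 = 201.
The next 16 draws are then forced to be plain, giving 201 + 16 = 217.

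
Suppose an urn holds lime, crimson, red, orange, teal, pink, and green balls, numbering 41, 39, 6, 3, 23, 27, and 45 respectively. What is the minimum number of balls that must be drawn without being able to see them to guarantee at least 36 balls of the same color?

Treat the 7 colors as pigeonholes.
In the worst case we take at most 35 of each color, but all 6 red, all 3 orange, all 23 teal, and all 27 pink (fewer than 35), giving 35 + 35 + 6 + 3 + 23 + 27 + 35 = 164.
One more ball then forces some color to 36, so 164 + 1 = 165.

165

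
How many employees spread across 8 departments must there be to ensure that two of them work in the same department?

9

There are 8 departments acting as pigeonholes.
With 8 employees we could place one in each, avoiding any repeat.
One more forces some class to hold 2, so 8 + 1 = 9.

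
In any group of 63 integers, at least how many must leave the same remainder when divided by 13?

If each of the 13 residue classes modulo 13 held at most 4, the total would be at most 13 × 4 = 52 < 63, a contradiction.
So at least one holds ⌈63/13⌉ = 5.

5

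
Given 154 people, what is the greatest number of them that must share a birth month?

If each of the 12 months of the year held at most 12, the total would be at most 12 × 12 = 144 < 154, a contradiction.
So at least one holds ⌈154/12⌉ = 13.

13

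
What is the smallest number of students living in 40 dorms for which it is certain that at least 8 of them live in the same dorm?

There are 40 dorms acting as pigeonholes.
With 40 × 7 = 280 students we could place exactly 7 in each, with no class reaching 8.
One more forces some class to hold 8, so 280 + 1 = 281.

281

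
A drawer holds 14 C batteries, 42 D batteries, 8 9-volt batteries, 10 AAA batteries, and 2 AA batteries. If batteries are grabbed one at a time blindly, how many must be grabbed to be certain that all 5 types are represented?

The hardest type to obtain is AA: we could draw every other battery first — 76 − 2 = 74 batteries — without a single AA one.
The next draw must be AA, so 74 + 1 = 75.

75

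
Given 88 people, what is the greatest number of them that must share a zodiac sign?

8

If each of the 12 zodiac signs held at most 7, the total would be at most 12 × 7 = 84 < 88, a contradiction.
So at least one holds ⌈88/12⌉ = 8.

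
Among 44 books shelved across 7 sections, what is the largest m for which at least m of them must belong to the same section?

If each of the 7 sections held at most 6, the total would be at most 7 × 6 = 42 < 44, a contradiction.
So at least one holds ⌈44/7⌉ = 7.

7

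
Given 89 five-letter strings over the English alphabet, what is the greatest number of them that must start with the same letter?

4

There are 26 possible first letters, which serve as the pigeonholes.
If each of the 26 possible first letters held at most 3, the total would be at most 26 × 3 = 78 < 89, a contradiction.
So at least one holds ⌈89/26⌉ = 4.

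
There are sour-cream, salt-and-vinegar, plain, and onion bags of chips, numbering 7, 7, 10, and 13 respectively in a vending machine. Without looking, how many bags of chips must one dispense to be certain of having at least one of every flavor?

31

The hardest flavor to obtain is sour-cream: we could draw every other bag of chips first — 37 − 7 = 30 bags of chips — without a single sour-cream one.
The next draw must be sour-cream, so 30 + 1 = 31.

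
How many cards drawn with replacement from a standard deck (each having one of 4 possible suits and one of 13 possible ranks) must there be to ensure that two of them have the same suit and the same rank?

53

There are 4 × 13 = 52 (suit, rank) combinations acting as pigeonholes.
With 52 cards drawn with replacement from a standard deck we could place one in each, avoiding any repeat.
One more forces some (suit, rank) pair to hold 2, so 52 + 1 = 53.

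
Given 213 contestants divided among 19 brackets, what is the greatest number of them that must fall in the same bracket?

12

The 213 contestants fall into 19 brackets.
If each of the 19 brackets held at most 11, the total would be at most 19 × 11 = 209 < 213, a contradiction.
So at least one holds ⌈213/19⌉ = 12.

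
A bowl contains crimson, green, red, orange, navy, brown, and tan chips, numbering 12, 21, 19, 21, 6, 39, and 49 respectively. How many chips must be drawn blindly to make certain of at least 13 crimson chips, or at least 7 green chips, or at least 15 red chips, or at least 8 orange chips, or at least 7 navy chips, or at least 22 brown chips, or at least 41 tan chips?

107

The worst case stops just short of every target: 12 crimson, 6 green, 14 red, 7 orange, 6 navy, 21 brown, 40 tan — 12 + 6 + 14 + 7 + 6 + 21 + 40 = 106 chips.
One more chip must push some color to its target, so 106 + 1 = 107.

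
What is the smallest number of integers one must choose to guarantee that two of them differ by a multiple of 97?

98

Use the pigeonhole principle on residue classes: two integers differ by a multiple of 97 exactly when they share a remainder mod 97.
There are 97 residue classes mod 97, so 97 integers can all lie in distinct classes.
One more integer must repeat a residue, giving a difference divisible by 97. So n = 97 + 1 = 98.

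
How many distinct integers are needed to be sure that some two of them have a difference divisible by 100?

101

Two integers differ by a multiple of 100 exactly when they share a remainder mod 100.
There are 100 residue classes mod 100, so 100 integers can all lie in distinct classes.
One more integer must repeat a residue, giving a difference divisible by 100. So n = 100 + 1 = 101.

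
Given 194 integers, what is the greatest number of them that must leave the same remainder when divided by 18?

11

The 194 integers fall into 18 residue classes modulo 18.
If each of the 18 residue classes modulo 18 held at most 10, the total would be at most 18 × 10 = 180 < 194, a contradiction.
So at least one holds ⌈194/18⌉ = 11.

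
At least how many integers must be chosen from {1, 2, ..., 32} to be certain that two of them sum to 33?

17

Partition {1, …, 32} into 16 pairs: {1,32}, {2,31}, …, {16,17}.
Choosing 16 integers — say the integers 1 through 16 — takes one from each pair and avoids the property.
Choosing 17 forces two into the same pair by pigeonhole, and those sum to 33. So 17.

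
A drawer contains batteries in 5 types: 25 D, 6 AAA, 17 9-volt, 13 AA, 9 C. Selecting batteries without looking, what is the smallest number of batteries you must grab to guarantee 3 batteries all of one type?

11

The worst case takes 2 batteries of each type without reaching 3 of any: 5 × 2 = 10.
The next battery must bring some type to 3, so 10 + 1 = 11.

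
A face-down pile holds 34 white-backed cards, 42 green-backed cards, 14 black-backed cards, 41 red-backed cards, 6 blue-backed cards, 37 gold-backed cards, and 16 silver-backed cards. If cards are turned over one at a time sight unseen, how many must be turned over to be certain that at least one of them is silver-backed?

The worst case draws every non-silver-backed card first: 34 + 42 + 14 + 41 + 6 + 37 = 174.
The next draw is then forced to be silver-backed, giving 174 + 1 = 175.

175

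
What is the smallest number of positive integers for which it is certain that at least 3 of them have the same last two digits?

201

There are 100 possible two-digit endings acting as pigeonholes.
With 100 × 2 = 200 positive integers we could place exactly 2 in each, with no class reaching 3.
One more forces some class to hold 3, so 200 + 1 = 201.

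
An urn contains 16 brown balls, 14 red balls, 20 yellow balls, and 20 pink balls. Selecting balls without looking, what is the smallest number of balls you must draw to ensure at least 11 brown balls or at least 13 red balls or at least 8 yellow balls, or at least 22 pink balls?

50

Each of the 4 colors has its own threshold; avoid all of them simultaneously.
The worst case stops just short of every target: 10 brown, 12 red, 7 yellow, all 20 pink — 10 + 12 + 7 + 20 = 49 balls.
One more ball must push some color to its target, so 49 + 1 = 50.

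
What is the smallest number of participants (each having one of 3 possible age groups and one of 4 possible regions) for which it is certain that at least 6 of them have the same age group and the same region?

There are 3 × 4 = 12 (age group, region) combinations acting as pigeonholes.
With 12 × 5 = 60 participants we could place exactly 5 in each, with no (age group, region) pair reaching 6.
One more forces some (age group, region) pair to hold 6, so 60 + 1 = 61.

61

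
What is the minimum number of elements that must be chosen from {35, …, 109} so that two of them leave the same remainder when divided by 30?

31

Group the integers by remainder mod 30; there are 30 residue classes, each nonempty in this range.
Choosing one from each class (30 integers) avoids any shared remainder.
One more choice must repeat a class, so two differ by a multiple of 30. Hence 30 + 1 = 31.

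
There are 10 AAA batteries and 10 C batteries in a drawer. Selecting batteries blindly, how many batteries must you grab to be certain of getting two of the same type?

The worst case takes 1 battery of each type without reaching 2 of any: 2 × 1 = 2.
The next battery must bring some type to 2, so 2 + 1 = 3.

3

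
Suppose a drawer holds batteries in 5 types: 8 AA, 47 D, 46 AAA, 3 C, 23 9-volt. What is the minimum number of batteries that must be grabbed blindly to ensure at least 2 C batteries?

126

The worst case draws every non-C battery first: 8 + 47 + 46 + 23 = 124.
The next 2 draws are then forced to be C, giving 124 + 2 = 126.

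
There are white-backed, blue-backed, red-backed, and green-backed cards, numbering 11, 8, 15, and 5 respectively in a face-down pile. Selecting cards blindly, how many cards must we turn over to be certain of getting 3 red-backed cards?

The worst case draws every non-red-backed card first: 11 + 8 + 5 = 24.
The next 3 draws are then forced to be red-backed, giving 24 + 3 = 27.

27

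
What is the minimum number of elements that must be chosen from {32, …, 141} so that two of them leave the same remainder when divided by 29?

Use the pigeonhole principle on residue classes: group the integers by remainder mod 29; there are 29 residue classes, each nonempty in this range.
Choosing one from each class (29 integers) avoids any shared remainder.
One more choice must repeat a class, so two differ by a multiple of 29. Hence 29 + 1 = 30.

30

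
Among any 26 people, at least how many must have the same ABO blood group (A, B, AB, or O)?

7

There are 4 ABO blood groups, which serve as the pigeonholes.
If each of the 4 ABO blood groups held at most 6, the total would be at most 4 × 6 = 24 < 26, a contradiction.
So at least one holds ⌈26/4⌉ = 7.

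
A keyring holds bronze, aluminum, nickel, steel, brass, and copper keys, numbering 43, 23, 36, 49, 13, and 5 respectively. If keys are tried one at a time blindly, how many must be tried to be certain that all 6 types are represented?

The hardest type to obtain is copper: we could draw every other key first — 169 − 5 = 164 keys — without a single copper one.
The next draw must be copper, so 164 + 1 = 165.

165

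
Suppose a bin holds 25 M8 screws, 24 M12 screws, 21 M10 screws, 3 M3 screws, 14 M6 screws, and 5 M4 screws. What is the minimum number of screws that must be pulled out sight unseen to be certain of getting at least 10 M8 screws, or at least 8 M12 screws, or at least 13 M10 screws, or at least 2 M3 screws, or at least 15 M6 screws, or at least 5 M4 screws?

48

The worst case stops just short of every target: 9 M8, 7 M12, 12 M10, 1 M3, 14 M6, 4 M4 — 9 + 7 + 12 + 1 + 14 + 4 = 47 screws.
One more screw must push some size to its target, so 47 + 1 = 48.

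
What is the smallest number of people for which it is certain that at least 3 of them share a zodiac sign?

There are 12 zodiac signs acting as pigeonholes.
With 12 × 2 = 24 people we could place exactly 2 in each, with no class reaching 3.
One more forces some class to hold 3, so 24 + 1 = 25.

25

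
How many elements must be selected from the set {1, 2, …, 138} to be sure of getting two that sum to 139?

70

Partition {1, …, 138} into 69 pairs: {1,138}, {2,137}, …, {69,70}.
Choosing 69 integers — say the integers 1 through 69 — takes one from each pair and avoids the property.
Choosing 70 forces two into the same pair by pigeonhole, and those sum to 139. So 70.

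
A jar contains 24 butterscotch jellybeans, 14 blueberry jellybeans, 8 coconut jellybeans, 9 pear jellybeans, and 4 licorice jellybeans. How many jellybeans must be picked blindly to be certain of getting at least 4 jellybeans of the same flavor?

16

Treat the 5 flavors as pigeonholes.
The worst case takes 3 jellybeans of each flavor without reaching 4 of any: 5 × 3 = 15.
The next jellybean must bring some flavor to 4, so 15 + 1 = 16.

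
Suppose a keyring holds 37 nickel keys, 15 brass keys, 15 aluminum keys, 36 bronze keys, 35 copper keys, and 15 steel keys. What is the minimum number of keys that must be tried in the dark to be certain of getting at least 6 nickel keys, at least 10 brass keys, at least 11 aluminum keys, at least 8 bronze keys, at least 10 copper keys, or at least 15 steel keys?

55

The worst case stops just short of every target: 5 nickel, 9 brass, 10 aluminum, 7 bronze, 9 copper, 14 steel — 5 + 9 + 10 + 7 + 9 + 14 = 54 keys.
One more key must push some type to its target, so 54 + 1 = 55.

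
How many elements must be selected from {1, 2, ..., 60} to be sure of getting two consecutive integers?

31

Partition {1, …, 60} into 30 pairs: {1,2}, {3,4}, …, {59,60}.
Choosing 30 integers — say the 30 even numbers 2, 4, …, 60 — takes one from each pair and avoids the property.
Choosing 31 forces two into the same pair by pigeonhole, and those are consecutive. So 31.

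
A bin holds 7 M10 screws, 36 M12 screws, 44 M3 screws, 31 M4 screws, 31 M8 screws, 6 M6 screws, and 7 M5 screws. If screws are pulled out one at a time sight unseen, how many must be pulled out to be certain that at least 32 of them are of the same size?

145

In the worst case we take at most 31 of each size, but all 7 M10, all 6 M6, and all 7 M5 (fewer than 31), giving 7 + 31 + 31 + 31 + 31 + 6 + 7 = 144.
One more screw then forces some size to 32, so 144 + 1 = 145.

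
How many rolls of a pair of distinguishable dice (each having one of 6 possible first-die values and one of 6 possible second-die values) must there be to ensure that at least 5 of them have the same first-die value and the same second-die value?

145

There are 6 × 6 = 36 (first-die value, second-die value) combinations acting as pigeonholes.
With 36 × 4 = 144 rolls of a pair of distinguishable dice we could place exactly 4 in each, with no (first-die value, second-die value) pair reaching 5.
One more forces some (first-die value, second-die value) pair to hold 5, so 144 + 1 = 145.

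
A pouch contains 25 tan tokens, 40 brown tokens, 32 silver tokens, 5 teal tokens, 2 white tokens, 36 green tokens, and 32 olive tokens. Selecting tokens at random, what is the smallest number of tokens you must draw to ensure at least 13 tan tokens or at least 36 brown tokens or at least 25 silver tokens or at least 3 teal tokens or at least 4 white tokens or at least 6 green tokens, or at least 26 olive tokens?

106

The worst case stops just short of every target: 12 tan, 35 brown, 24 silver, 2 teal, all 2 white, 5 green, 25 olive — 12 + 35 + 24 + 2 + 2 + 5 + 25 = 105 tokens.
One more token must push some color to its target, so 105 + 1 = 106.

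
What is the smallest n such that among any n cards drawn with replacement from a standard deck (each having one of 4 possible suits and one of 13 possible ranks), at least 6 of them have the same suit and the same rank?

261

There are 4 × 13 = 52 (suit, rank) combinations acting as pigeonholes.
With 52 × 5 = 260 cards drawn with replacement from a standard deck we could place exactly 5 in each, with no (suit, rank) pair reaching 6.
One more forces some (suit, rank) pair to hold 6, so 260 + 1 = 261.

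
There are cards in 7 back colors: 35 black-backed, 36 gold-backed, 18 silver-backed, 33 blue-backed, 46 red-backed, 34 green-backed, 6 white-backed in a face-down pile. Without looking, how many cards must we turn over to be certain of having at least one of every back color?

The hardest back color to obtain is white-backed: we could draw every other card first — 208 − 6 = 202 cards — without a single white-backed one.
The next draw must be white-backed, so 202 + 1 = 203.

203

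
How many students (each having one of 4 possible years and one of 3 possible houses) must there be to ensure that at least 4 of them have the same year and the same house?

There are 4 × 3 = 12 (year, house) combinations acting as pigeonholes.
With 12 × 3 = 36 students we could place exactly 3 in each, with no (year, house) pair reaching 4.
One more forces some (year, house) pair to hold 4, so 36 + 1 = 37.

37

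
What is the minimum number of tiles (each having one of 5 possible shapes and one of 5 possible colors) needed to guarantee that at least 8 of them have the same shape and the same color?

There are 5 × 5 = 25 (shape, color) combinations acting as pigeonholes.
With 25 × 7 = 175 tiles we could place exactly 7 in each, with no (shape, color) pair reaching 8.
One more forces some (shape, color) pair to hold 8, so 175 + 1 = 176.

176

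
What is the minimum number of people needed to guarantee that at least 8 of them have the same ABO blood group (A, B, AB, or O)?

There are 4 ABO blood groups acting as pigeonholes.
With 4 × 7 = 28 people we could place exactly 7 in each, with no class reaching 8.
One more forces some class to hold 8, so 28 + 1 = 29.

29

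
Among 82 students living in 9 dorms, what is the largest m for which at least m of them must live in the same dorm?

The 82 students fall into 9 dorms.
If each of the 9 dorms held at most 9, the total would be at most 9 × 9 = 81 < 82, a contradiction.
So at least one holds ⌈82/9⌉ = 10.

10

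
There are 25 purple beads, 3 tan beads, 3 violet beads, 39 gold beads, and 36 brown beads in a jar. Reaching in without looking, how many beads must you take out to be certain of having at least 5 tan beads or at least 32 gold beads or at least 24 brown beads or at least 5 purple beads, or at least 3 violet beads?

64

Each of the 5 colors has its own threshold; avoid all of them simultaneously.
The worst case stops just short of every target: 4 purple, all 3 tan, 2 violet, 31 gold, 23 brown — 4 + 3 + 2 + 31 + 23 = 63 beads.
One more bead must push some color to its target, so 63 + 1 = 64.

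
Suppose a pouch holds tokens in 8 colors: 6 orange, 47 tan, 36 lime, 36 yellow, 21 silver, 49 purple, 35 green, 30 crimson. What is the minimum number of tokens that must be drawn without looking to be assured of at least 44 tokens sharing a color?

Treat the 8 colors as pigeonholes.
In the worst case we take at most 43 of each color, but all 6 orange, all 36 lime, all 36 yellow, all 21 silver, all 35 green, and all 30 crimson (fewer than 43), giving 6 + 43 + 36 + 36 + 21 + 43 + 35 + 30 = 250.
One more token then forces some color to 44, so 250 + 1 = 251.

251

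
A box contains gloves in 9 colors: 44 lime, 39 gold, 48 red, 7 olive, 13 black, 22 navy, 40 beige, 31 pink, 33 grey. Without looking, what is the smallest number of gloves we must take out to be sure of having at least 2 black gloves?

266

To avoid black gloves as long as possible, exhaust the other 8 colors first.
The worst case draws every non-black glove first: 44 + 39 + 48 + 7 + 22 + 40 + 31 + 33 = 264.
The next 2 draws are then forced to be black, giving 264 + 2 = 266.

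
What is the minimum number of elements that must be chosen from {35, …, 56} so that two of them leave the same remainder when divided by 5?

6

Group the integers by remainder mod 5; there are 5 residue classes, each nonempty in this range.
Choosing one from each class (5 integers) avoids any shared remainder.
One more choice must repeat a class, so two differ by a multiple of 5. Hence 5 + 1 = 6.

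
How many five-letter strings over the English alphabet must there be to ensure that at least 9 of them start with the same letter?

There are 26 possible first letters acting as pigeonholes.
With 26 × 8 = 208 five-letter strings over the English alphabet we could place exactly 8 in each, with no class reaching 9.
One more forces some class to hold 9, so 208 + 1 = 209.

209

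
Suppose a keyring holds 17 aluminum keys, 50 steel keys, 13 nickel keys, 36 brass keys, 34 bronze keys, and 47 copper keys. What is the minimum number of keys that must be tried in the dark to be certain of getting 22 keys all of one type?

In the worst case we take at most 21 of each type, but all 17 aluminum and all 13 nickel (fewer than 21), giving 17 + 21 + 13 + 21 + 21 + 21 = 114.
One more key then forces some type to 22, so 114 + 1 = 115.

115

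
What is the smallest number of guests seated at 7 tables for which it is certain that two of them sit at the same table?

There are 7 tables acting as pigeonholes.
With 7 guests we could place one in each, avoiding any repeat.
One more forces some class to hold 2, so 7 + 1 = 8.

8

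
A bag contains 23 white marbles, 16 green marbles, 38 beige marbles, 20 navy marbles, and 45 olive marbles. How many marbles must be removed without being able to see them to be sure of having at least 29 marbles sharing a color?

116

In the worst case we take at most 28 of each color, but all 23 white, all 16 green, and all 20 navy (fewer than 28), giving 23 + 16 + 28 + 20 + 28 = 115.
One more marble then forces some color to 29, so 115 + 1 = 116.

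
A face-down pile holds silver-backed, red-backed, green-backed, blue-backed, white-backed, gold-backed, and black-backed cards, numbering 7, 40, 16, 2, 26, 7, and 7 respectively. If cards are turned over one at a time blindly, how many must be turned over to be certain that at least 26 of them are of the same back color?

90

In the worst case we take at most 25 of each back color, but all 7 silver-backed, all 16 green-backed, all 2 blue-backed, all 7 gold-backed, and all 7 black-backed (fewer than 25), giving 7 + 25 + 16 + 2 + 25 + 7 + 7 = 89.
One more card then forces some back color to 26, so 89 + 1 = 90.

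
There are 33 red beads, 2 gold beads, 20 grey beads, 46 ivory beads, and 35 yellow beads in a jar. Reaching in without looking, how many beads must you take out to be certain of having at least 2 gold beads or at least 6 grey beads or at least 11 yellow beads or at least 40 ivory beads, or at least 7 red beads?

62

Each of the 5 colors has its own threshold; avoid all of them simultaneously.
The worst case stops just short of every target: 6 red, 1 gold, 5 grey, 39 ivory, 10 yellow — 6 + 1 + 5 + 39 + 10 = 61 beads.
One more bead must push some color to its target, so 61 + 1 = 62.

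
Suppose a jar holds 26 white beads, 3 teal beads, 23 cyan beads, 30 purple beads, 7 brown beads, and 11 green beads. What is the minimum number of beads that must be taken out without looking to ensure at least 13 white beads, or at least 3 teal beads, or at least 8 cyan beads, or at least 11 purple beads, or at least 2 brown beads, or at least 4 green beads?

Each of the 6 colors has its own threshold; avoid all of them simultaneously.
The worst case stops just short of every target: 12 white, 2 teal, 7 cyan, 10 purple, 1 brown, 3 green — 12 + 2 + 7 + 10 + 1 + 3 = 35 beads.
One more bead must push some color to its target, so 35 + 1 = 36.

36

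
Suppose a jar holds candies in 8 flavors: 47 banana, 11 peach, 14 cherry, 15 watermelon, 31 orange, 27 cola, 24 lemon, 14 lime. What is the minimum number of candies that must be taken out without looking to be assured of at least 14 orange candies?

To avoid orange candies as long as possible, exhaust the other 7 flavors first.
The worst case draws every non-orange candy first: 47 + 11 + 14 + 15 + 27 + 24 + 14 = 152.
The next 14 draws are then forced to be orange, giving 152 + 14 = 166.

166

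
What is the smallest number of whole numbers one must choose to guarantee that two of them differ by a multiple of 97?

98

Use the pigeonhole principle on residue classes: two integers differ by a multiple of 97 exactly when they share a remainder mod 97.
There are 97 residue classes mod 97, so 97 integers can all lie in distinct classes.
One more integer must repeat a residue, giving a difference divisible by 97. So n = 97 + 1 = 98.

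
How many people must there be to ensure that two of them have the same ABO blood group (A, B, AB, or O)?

5

There are 4 ABO blood groups acting as pigeonholes.
With 4 people we could place one in each, avoiding any repeat.
One more forces some class to hold 2, so 4 + 1 = 5.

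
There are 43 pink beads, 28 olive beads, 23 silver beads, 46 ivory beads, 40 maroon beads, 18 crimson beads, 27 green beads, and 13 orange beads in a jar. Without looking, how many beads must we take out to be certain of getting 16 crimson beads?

To avoid crimson beads as long as possible, exhaust the other 7 colors first.
The worst case draws every non-crimson bead first: 43 + 28 + 23 + 46 + 40 + 27 + 13 = 220.
The next 16 draws are then forced to be crimson, giving 220 + 16 = 236.

236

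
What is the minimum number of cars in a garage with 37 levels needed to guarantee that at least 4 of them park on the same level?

112

There are 37 levels acting as pigeonholes.
With 37 × 3 = 111 cars we could place exactly 3 in each, with no class reaching 4.
One more forces some class to hold 4, so 111 + 1 = 112.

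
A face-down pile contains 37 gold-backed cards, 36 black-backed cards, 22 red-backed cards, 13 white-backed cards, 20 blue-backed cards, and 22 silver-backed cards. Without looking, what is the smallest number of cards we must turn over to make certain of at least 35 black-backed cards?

149

The worst case draws every non-black-backed card first: 37 + 22 + 13 + 20 + 22 = 114.
The next 35 draws are then forced to be black-backed, giving 114 + 35 = 149.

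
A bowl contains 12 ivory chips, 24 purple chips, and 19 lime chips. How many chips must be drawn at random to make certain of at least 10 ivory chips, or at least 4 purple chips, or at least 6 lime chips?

Each of the 3 colors has its own threshold; avoid all of them simultaneously.
The worst case stops just short of every target: 9 ivory, 3 purple, 5 lime — 9 + 3 + 5 = 17 chips.
One more chip must push some color to its target, so 17 + 1 = 18.

18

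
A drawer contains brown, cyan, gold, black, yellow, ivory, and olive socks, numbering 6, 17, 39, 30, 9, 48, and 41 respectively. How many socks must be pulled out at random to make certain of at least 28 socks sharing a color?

In the worst case we take at most 27 of each color, but all 6 brown, all 17 cyan, and all 9 yellow (fewer than 27), giving 6 + 17 + 27 + 27 + 9 + 27 + 27 = 140.
One more sock then forces some color to 28, so 140 + 1 = 141.

141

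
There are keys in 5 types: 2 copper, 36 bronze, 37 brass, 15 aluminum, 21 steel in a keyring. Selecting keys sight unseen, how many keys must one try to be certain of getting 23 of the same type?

Treat the 5 types as pigeonholes.
In the worst case we take at most 22 of each type, but all 2 copper, all 15 aluminum, and all 21 steel (fewer than 22), giving 2 + 22 + 22 + 15 + 21 = 82.
One more key then forces some type to 23, so 82 + 1 = 83.

83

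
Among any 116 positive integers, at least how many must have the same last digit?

12

There are 10 possible last digits, which serve as the pigeonholes.
If each of the 10 possible last digits held at most 11, the total would be at most 10 × 11 = 110 < 116, a contradiction.
So at least one holds ⌈116/10⌉ = 12.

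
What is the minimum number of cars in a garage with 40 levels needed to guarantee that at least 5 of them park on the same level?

There are 40 levels acting as pigeonholes.
With 40 × 4 = 160 cars we could place exactly 4 in each, with no class reaching 5.
One more forces some class to hold 5, so 160 + 1 = 161.

161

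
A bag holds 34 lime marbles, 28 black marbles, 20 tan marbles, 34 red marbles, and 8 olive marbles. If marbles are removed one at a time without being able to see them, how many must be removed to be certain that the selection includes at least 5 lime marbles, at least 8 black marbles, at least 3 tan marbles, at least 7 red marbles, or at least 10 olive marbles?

The worst case stops just short of every target: 4 lime, 7 black, 2 tan, 6 red, all 8 olive — 4 + 7 + 2 + 6 + 8 = 27 marbles.
One more marble must push some color to its target, so 27 + 1 = 28.

28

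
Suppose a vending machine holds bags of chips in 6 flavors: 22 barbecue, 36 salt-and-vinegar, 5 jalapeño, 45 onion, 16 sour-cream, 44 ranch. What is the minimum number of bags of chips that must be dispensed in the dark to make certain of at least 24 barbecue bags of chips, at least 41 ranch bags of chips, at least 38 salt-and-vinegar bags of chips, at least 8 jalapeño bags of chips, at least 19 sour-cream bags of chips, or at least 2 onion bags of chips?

The worst case stops just short of every target: all 22 barbecue, all 36 salt-and-vinegar, all 5 jalapeño, 1 onion, all 16 sour-cream, 40 ranch — 22 + 36 + 5 + 1 + 16 + 40 = 120 bags of chips.
One more bag of chips must push some flavor to its target, so 120 + 1 = 121.

121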